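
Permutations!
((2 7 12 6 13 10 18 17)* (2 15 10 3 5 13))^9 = ((2 7 12 6)(3 5 13)(10 18 17 15))^9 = (2 7 12 6)(10 18 17 15)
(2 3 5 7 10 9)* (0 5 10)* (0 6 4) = (0 5 7 6 4)(2 3 10 9) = [5, 1, 3, 10, 0, 7, 4, 6, 8, 2, 9]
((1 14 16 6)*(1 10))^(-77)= (1 6 14 10 16)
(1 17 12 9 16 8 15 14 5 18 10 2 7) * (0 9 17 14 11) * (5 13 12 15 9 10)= (0 10 2 7 1 14 13 12 17 15 11)(5 18)(8 9 16)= [10, 14, 7, 3, 4, 18, 6, 1, 9, 16, 2, 0, 17, 12, 13, 11, 8, 15, 5]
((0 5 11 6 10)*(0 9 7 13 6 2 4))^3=((0 5 11 2 4)(6 10 9 7 13))^3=(0 2 5 4 11)(6 7 10 13 9)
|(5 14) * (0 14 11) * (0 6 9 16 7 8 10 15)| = 11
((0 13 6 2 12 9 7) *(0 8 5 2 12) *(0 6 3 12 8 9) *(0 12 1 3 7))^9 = (0 13 7 9)(1 3)(2 6 8 5)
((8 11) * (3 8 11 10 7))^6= (11)(3 10)(7 8)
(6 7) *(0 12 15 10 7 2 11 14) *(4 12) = [4, 1, 11, 3, 12, 5, 2, 6, 8, 9, 7, 14, 15, 13, 0, 10] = (0 4 12 15 10 7 6 2 11 14)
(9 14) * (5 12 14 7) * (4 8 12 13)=[0, 1, 2, 3, 8, 13, 6, 5, 12, 7, 10, 11, 14, 4, 9]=(4 8 12 14 9 7 5 13)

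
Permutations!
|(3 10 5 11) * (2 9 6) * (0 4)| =|(0 4)(2 9 6)(3 10 5 11)| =12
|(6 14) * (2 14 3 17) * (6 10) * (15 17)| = |(2 14 10 6 3 15 17)| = 7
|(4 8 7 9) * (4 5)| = 5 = |(4 8 7 9 5)|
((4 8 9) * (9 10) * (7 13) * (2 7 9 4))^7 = (2 9 13 7)(4 8 10)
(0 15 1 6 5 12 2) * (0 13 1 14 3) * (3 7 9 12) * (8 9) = [15, 6, 13, 0, 4, 3, 5, 8, 9, 12, 10, 11, 2, 1, 7, 14] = (0 15 14 7 8 9 12 2 13 1 6 5 3)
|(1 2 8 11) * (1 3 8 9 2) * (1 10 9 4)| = 15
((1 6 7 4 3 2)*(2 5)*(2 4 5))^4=(1 4 6 3 7 2 5)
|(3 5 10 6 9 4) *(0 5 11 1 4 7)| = 12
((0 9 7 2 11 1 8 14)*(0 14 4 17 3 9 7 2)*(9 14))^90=(17)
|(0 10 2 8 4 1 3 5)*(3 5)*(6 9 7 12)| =28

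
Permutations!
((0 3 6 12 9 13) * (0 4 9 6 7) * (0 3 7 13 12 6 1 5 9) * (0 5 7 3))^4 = (0 5 7 4 1 13 12 3 9)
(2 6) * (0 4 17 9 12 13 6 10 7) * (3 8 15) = [4, 1, 10, 8, 17, 5, 2, 0, 15, 12, 7, 11, 13, 6, 14, 3, 16, 9] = (0 4 17 9 12 13 6 2 10 7)(3 8 15)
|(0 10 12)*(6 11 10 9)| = |(0 9 6 11 10 12)| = 6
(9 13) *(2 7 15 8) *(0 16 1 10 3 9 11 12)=(0 16 1 10 3 9 13 11 12)(2 7 15 8)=[16, 10, 7, 9, 4, 5, 6, 15, 2, 13, 3, 12, 0, 11, 14, 8, 1]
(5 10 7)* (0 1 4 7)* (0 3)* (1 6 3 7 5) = (0 6 3)(1 4 5 10 7) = [6, 4, 2, 0, 5, 10, 3, 1, 8, 9, 7]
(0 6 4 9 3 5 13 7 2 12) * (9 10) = (0 6 4 10 9 3 5 13 7 2 12) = [6, 1, 12, 5, 10, 13, 4, 2, 8, 3, 9, 11, 0, 7]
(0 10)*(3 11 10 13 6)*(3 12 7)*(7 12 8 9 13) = [7, 1, 2, 11, 4, 5, 8, 3, 9, 13, 0, 10, 12, 6] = (0 7 3 11 10)(6 8 9 13)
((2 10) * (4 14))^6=(14)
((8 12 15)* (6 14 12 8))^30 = ((6 14 12 15))^30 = (6 12)(14 15)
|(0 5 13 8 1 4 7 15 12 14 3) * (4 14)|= |(0 5 13 8 1 14 3)(4 7 15 12)|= 28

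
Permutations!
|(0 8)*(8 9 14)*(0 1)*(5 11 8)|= 7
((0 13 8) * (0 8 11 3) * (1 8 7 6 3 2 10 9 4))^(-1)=((0 13 11 2 10 9 4 1 8 7 6 3))^(-1)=(0 3 6 7 8 1 4 9 10 2 11 13)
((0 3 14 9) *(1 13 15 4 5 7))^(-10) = (0 14)(1 15 5)(3 9)(4 7 13)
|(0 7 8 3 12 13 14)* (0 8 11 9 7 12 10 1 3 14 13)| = 6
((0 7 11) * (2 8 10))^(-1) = ((0 7 11)(2 8 10))^(-1) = (0 11 7)(2 10 8)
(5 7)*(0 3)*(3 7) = (0 7 5 3) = [7, 1, 2, 0, 4, 3, 6, 5]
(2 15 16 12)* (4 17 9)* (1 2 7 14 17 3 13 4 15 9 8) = (1 2 9 15 16 12 7 14 17 8)(3 13 4) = [0, 2, 9, 13, 3, 5, 6, 14, 1, 15, 10, 11, 7, 4, 17, 16, 12, 8]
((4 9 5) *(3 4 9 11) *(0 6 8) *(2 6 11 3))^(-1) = (0 8 6 2 11)(3 4)(5 9)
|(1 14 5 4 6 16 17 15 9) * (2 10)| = |(1 14 5 4 6 16 17 15 9)(2 10)| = 18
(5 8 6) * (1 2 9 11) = (1 2 9 11)(5 8 6) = [0, 2, 9, 3, 4, 8, 5, 7, 6, 11, 10, 1]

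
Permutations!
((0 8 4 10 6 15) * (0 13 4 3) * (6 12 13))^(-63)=(4 10 12 13)(6 15)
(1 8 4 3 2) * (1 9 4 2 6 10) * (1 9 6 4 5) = (1 8 2 6 10 9 5)(3 4) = [0, 8, 6, 4, 3, 1, 10, 7, 2, 5, 9]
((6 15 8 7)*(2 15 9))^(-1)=((2 15 8 7 6 9))^(-1)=(2 9 6 7 8 15)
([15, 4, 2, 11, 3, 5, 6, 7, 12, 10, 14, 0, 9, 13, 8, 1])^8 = [1, 3, 2, 0, 11, 5, 6, 7, 10, 8, 12, 15, 14, 13, 9, 4]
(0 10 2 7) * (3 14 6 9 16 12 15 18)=[10, 1, 7, 14, 4, 5, 9, 0, 8, 16, 2, 11, 15, 13, 6, 18, 12, 17, 3]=(0 10 2 7)(3 14 6 9 16 12 15 18)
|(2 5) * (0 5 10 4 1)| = 6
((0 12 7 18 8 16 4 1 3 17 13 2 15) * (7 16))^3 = (18)(0 4 17 15 16 3 2 12 1 13)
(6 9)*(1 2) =(1 2)(6 9) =[0, 2, 1, 3, 4, 5, 9, 7, 8, 6]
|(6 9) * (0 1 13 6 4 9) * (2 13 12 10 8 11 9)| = 11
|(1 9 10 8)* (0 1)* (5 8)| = |(0 1 9 10 5 8)| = 6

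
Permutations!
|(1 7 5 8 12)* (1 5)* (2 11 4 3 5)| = 14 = |(1 7)(2 11 4 3 5 8 12)|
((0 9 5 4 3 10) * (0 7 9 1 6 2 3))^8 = (0 5 7 3 6)(1 4 9 10 2)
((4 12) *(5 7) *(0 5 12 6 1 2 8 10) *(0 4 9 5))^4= (12)(1 4 8)(2 6 10)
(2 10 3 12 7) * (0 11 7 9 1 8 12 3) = (0 11 7 2 10)(1 8 12 9) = [11, 8, 10, 3, 4, 5, 6, 2, 12, 1, 0, 7, 9]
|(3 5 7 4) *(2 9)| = |(2 9)(3 5 7 4)| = 4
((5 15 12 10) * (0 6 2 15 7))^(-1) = (0 7 5 10 12 15 2 6)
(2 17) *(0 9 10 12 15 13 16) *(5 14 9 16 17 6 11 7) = (0 16)(2 6 11 7 5 14 9 10 12 15 13 17) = [16, 1, 6, 3, 4, 14, 11, 5, 8, 10, 12, 7, 15, 17, 9, 13, 0, 2]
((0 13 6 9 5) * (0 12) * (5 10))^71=(0 13 6 9 10 5 12)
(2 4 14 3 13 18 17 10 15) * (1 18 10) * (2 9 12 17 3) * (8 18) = (1 8 18 3 13 10 15 9 12 17)(2 4 14) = [0, 8, 4, 13, 14, 5, 6, 7, 18, 12, 15, 11, 17, 10, 2, 9, 16, 1, 3]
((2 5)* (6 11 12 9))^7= (2 5)(6 9 12 11)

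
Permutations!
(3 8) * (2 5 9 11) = (2 5 9 11)(3 8) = [0, 1, 5, 8, 4, 9, 6, 7, 3, 11, 10, 2]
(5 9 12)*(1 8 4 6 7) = (1 8 4 6 7)(5 9 12) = [0, 8, 2, 3, 6, 9, 7, 1, 4, 12, 10, 11, 5]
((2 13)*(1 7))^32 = (13)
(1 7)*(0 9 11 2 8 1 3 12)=(0 9 11 2 8 1 7 3 12)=[9, 7, 8, 12, 4, 5, 6, 3, 1, 11, 10, 2, 0]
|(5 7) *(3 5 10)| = 4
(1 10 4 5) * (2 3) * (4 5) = (1 10 5)(2 3) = [0, 10, 3, 2, 4, 1, 6, 7, 8, 9, 5]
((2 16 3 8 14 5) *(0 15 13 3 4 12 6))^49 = ((0 15 13 3 8 14 5 2 16 4 12 6))^49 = (0 15 13 3 8 14 5 2 16 4 12 6)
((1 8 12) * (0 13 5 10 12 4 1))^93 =(0 10 13 12 5)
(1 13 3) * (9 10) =(1 13 3)(9 10) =[0, 13, 2, 1, 4, 5, 6, 7, 8, 10, 9, 11, 12, 3]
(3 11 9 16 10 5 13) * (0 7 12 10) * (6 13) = [7, 1, 2, 11, 4, 6, 13, 12, 8, 16, 5, 9, 10, 3, 14, 15, 0] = (0 7 12 10 5 6 13 3 11 9 16)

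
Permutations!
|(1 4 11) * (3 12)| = |(1 4 11)(3 12)| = 6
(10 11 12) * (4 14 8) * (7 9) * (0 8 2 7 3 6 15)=[8, 1, 7, 6, 14, 5, 15, 9, 4, 3, 11, 12, 10, 13, 2, 0]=(0 8 4 14 2 7 9 3 6 15)(10 11 12)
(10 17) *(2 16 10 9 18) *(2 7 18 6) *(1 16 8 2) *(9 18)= (1 16 10 17 18 7 9 6)(2 8)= [0, 16, 8, 3, 4, 5, 1, 9, 2, 6, 17, 11, 12, 13, 14, 15, 10, 18, 7]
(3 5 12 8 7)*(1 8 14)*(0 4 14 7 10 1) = (0 4 14)(1 8 10)(3 5 12 7) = [4, 8, 2, 5, 14, 12, 6, 3, 10, 9, 1, 11, 7, 13, 0]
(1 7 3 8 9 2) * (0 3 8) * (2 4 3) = (0 2 1 7 8 9 4 3) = [2, 7, 1, 0, 3, 5, 6, 8, 9, 4]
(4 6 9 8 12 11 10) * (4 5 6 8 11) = (4 8 12)(5 6 9 11 10) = [0, 1, 2, 3, 8, 6, 9, 7, 12, 11, 5, 10, 4]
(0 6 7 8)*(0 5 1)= (0 6 7 8 5 1)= [6, 0, 2, 3, 4, 1, 7, 8, 5]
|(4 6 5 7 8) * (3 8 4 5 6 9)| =6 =|(3 8 5 7 4 9)|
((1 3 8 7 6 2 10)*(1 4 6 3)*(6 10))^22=(10)(3 8 7)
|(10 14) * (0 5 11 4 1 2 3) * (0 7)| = 8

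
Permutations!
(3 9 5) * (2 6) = (2 6)(3 9 5) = [0, 1, 6, 9, 4, 3, 2, 7, 8, 5]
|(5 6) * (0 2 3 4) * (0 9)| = 10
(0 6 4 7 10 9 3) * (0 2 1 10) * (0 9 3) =(0 6 4 7 9)(1 10 3 2) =[6, 10, 1, 2, 7, 5, 4, 9, 8, 0, 3]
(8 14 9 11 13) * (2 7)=(2 7)(8 14 9 11 13)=[0, 1, 7, 3, 4, 5, 6, 2, 14, 11, 10, 13, 12, 8, 9]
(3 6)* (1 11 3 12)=(1 11 3 6 12)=[0, 11, 2, 6, 4, 5, 12, 7, 8, 9, 10, 3, 1]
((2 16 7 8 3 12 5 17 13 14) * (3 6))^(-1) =(2 14 13 17 5 12 3 6 8 7 16)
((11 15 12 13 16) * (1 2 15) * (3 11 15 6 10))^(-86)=((1 2 6 10 3 11)(12 13 16 15))^(-86)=(1 3 6)(2 11 10)(12 16)(13 15)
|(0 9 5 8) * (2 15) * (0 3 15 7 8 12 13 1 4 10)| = 40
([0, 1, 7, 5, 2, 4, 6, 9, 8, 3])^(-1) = (2 4 5 3 9 7)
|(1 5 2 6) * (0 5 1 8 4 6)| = |(0 5 2)(4 6 8)| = 3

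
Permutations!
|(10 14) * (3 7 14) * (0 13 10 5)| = |(0 13 10 3 7 14 5)| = 7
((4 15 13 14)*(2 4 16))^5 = ((2 4 15 13 14 16))^5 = (2 16 14 13 15 4)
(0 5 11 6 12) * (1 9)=(0 5 11 6 12)(1 9)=[5, 9, 2, 3, 4, 11, 12, 7, 8, 1, 10, 6, 0]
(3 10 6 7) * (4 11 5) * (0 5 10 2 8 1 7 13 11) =(0 5 4)(1 7 3 2 8)(6 13 11 10) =[5, 7, 8, 2, 0, 4, 13, 3, 1, 9, 6, 10, 12, 11]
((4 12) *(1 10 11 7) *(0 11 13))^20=((0 11 7 1 10 13)(4 12))^20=(0 7 10)(1 13 11)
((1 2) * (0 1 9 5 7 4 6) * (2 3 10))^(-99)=((0 1 3 10 2 9 5 7 4 6))^(-99)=(0 1 3 10 2 9 5 7 4 6)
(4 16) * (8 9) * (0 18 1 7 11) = [18, 7, 2, 3, 16, 5, 6, 11, 9, 8, 10, 0, 12, 13, 14, 15, 4, 17, 1] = (0 18 1 7 11)(4 16)(8 9)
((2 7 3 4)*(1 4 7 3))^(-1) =((1 4 2 3 7))^(-1) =(1 7 3 2 4)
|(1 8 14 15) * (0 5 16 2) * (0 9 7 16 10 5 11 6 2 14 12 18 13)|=14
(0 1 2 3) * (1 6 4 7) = (0 6 4 7 1 2 3) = [6, 2, 3, 0, 7, 5, 4, 1]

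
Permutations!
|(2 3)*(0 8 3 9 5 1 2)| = |(0 8 3)(1 2 9 5)| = 12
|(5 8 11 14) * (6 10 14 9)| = 7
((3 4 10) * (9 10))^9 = ((3 4 9 10))^9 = (3 4 9 10)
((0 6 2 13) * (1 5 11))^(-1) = ((0 6 2 13)(1 5 11))^(-1) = (0 13 2 6)(1 11 5)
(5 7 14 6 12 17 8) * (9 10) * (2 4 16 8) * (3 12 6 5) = (2 4 16 8 3 12 17)(5 7 14)(9 10) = [0, 1, 4, 12, 16, 7, 6, 14, 3, 10, 9, 11, 17, 13, 5, 15, 8, 2]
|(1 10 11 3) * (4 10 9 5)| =7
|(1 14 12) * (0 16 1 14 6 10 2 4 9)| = 8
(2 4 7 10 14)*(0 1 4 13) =(0 1 4 7 10 14 2 13) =[1, 4, 13, 3, 7, 5, 6, 10, 8, 9, 14, 11, 12, 0, 2]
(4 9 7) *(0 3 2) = (0 3 2)(4 9 7) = [3, 1, 0, 2, 9, 5, 6, 4, 8, 7]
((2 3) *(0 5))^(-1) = (0 5)(2 3)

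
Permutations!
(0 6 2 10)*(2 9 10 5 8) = (0 6 9 10)(2 5 8) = [6, 1, 5, 3, 4, 8, 9, 7, 2, 10, 0]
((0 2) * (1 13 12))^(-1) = (0 2)(1 12 13)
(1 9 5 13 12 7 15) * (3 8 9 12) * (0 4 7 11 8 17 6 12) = (0 4 7 15 1)(3 17 6 12 11 8 9 5 13) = [4, 0, 2, 17, 7, 13, 12, 15, 9, 5, 10, 8, 11, 3, 14, 1, 16, 6]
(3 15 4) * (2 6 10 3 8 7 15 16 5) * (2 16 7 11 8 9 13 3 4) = (2 6 10 4 9 13 3 7 15)(5 16)(8 11) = [0, 1, 6, 7, 9, 16, 10, 15, 11, 13, 4, 8, 12, 3, 14, 2, 5]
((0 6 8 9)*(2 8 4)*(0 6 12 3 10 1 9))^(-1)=(0 8 2 4 6 9 1 10 3 12)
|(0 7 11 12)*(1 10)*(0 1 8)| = |(0 7 11 12 1 10 8)| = 7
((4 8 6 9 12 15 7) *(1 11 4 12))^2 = ((1 11 4 8 6 9)(7 12 15))^2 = (1 4 6)(7 15 12)(8 9 11)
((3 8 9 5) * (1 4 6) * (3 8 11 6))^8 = ((1 4 3 11 6)(5 8 9))^8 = (1 11 4 6 3)(5 9 8)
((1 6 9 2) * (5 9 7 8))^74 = ((1 6 7 8 5 9 2))^74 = (1 5 6 9 7 2 8)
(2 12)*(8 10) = (2 12)(8 10) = [0, 1, 12, 3, 4, 5, 6, 7, 10, 9, 8, 11, 2]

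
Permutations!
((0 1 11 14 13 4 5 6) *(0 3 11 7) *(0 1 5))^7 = ((0 5 6 3 11 14 13 4)(1 7))^7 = (0 4 13 14 11 3 6 5)(1 7)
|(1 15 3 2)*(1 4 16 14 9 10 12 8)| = |(1 15 3 2 4 16 14 9 10 12 8)| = 11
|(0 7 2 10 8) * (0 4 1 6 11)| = 9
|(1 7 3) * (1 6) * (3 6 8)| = |(1 7 6)(3 8)| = 6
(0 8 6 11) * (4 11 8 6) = [6, 1, 2, 3, 11, 5, 8, 7, 4, 9, 10, 0] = (0 6 8 4 11)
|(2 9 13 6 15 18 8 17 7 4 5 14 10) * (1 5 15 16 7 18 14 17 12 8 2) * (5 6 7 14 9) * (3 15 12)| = |(1 6 16 14 10)(2 5 17 18)(3 15 9 13 7 4 12 8)| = 40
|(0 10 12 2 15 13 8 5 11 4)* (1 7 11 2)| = 35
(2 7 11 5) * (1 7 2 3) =(1 7 11 5 3) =[0, 7, 2, 1, 4, 3, 6, 11, 8, 9, 10, 5]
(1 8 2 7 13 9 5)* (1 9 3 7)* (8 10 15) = (1 10 15 8 2)(3 7 13)(5 9) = [0, 10, 1, 7, 4, 9, 6, 13, 2, 5, 15, 11, 12, 3, 14, 8]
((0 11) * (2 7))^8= ((0 11)(2 7))^8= (11)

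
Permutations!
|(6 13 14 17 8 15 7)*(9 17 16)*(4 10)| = 18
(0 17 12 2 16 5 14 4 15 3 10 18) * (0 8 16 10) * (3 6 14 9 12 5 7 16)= (0 17 5 9 12 2 10 18 8 3)(4 15 6 14)(7 16)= [17, 1, 10, 0, 15, 9, 14, 16, 3, 12, 18, 11, 2, 13, 4, 6, 7, 5, 8]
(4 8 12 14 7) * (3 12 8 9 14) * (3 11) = (3 12 11)(4 9 14 7) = [0, 1, 2, 12, 9, 5, 6, 4, 8, 14, 10, 3, 11, 13, 7]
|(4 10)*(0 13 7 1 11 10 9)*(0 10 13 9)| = |(0 9 10 4)(1 11 13 7)| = 4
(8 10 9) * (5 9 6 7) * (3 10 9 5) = (3 10 6 7)(8 9) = [0, 1, 2, 10, 4, 5, 7, 3, 9, 8, 6]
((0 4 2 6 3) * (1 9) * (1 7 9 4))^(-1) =((0 1 4 2 6 3)(7 9))^(-1) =(0 3 6 2 4 1)(7 9)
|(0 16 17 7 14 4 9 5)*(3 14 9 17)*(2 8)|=|(0 16 3 14 4 17 7 9 5)(2 8)|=18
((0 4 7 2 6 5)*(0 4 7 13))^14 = ((0 7 2 6 5 4 13))^14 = (13)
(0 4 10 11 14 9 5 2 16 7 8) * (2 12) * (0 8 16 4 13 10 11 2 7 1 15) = [13, 15, 4, 3, 11, 12, 6, 16, 8, 5, 2, 14, 7, 10, 9, 0, 1] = (0 13 10 2 4 11 14 9 5 12 7 16 1 15)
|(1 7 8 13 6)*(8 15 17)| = 7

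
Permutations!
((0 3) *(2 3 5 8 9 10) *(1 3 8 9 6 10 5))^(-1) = (0 3 1)(2 10 6 8)(5 9)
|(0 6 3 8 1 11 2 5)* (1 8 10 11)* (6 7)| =8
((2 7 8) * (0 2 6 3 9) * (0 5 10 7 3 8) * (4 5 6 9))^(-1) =(0 7 10 5 4 3 2)(6 9 8)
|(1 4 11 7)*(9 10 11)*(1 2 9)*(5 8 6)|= 30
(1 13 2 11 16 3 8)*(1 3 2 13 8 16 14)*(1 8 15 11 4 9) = (1 15 11 14 8 3 16 2 4 9) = [0, 15, 4, 16, 9, 5, 6, 7, 3, 1, 10, 14, 12, 13, 8, 11, 2]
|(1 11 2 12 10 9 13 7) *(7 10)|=|(1 11 2 12 7)(9 13 10)|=15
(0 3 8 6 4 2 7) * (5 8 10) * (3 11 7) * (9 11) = (0 9 11 7)(2 3 10 5 8 6 4) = [9, 1, 3, 10, 2, 8, 4, 0, 6, 11, 5, 7]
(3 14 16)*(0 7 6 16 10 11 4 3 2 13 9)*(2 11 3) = (0 7 6 16 11 4 2 13 9)(3 14 10) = [7, 1, 13, 14, 2, 5, 16, 6, 8, 0, 3, 4, 12, 9, 10, 15, 11]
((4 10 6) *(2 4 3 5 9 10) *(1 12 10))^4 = ((1 12 10 6 3 5 9)(2 4))^4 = (1 3 12 5 10 9 6)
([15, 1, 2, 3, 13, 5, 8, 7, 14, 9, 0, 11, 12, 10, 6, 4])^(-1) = [10, 1, 2, 3, 15, 5, 14, 7, 6, 9, 13, 11, 12, 4, 8, 0]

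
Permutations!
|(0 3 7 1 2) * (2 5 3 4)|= |(0 4 2)(1 5 3 7)|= 12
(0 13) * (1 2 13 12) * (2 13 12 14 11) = (0 14 11 2 12 1 13) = [14, 13, 12, 3, 4, 5, 6, 7, 8, 9, 10, 2, 1, 0, 11]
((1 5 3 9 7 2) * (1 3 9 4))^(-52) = (1 2 5 3 9 4 7)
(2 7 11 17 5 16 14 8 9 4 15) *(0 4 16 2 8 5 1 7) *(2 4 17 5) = (0 17 1 7 11 5 4 15 8 9 16 14 2) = [17, 7, 0, 3, 15, 4, 6, 11, 9, 16, 10, 5, 12, 13, 2, 8, 14, 1]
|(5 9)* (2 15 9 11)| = 5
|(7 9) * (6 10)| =|(6 10)(7 9)| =2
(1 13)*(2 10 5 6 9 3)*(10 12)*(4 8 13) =(1 4 8 13)(2 12 10 5 6 9 3) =[0, 4, 12, 2, 8, 6, 9, 7, 13, 3, 5, 11, 10, 1]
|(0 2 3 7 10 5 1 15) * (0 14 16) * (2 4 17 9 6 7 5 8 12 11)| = 17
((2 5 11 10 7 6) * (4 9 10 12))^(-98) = (2 5 11 12 4 9 10 7 6)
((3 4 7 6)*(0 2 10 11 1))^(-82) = ((0 2 10 11 1)(3 4 7 6))^(-82) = (0 11 2 1 10)(3 7)(4 6)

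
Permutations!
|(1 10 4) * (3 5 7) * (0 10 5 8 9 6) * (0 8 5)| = 12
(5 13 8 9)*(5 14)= (5 13 8 9 14)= [0, 1, 2, 3, 4, 13, 6, 7, 9, 14, 10, 11, 12, 8, 5]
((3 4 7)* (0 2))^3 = ((0 2)(3 4 7))^3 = (7)(0 2)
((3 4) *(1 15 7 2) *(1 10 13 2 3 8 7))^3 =(1 15)(3 7 8 4)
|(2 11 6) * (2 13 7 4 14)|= |(2 11 6 13 7 4 14)|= 7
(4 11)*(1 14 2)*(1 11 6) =(1 14 2 11 4 6) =[0, 14, 11, 3, 6, 5, 1, 7, 8, 9, 10, 4, 12, 13, 2]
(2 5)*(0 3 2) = (0 3 2 5) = [3, 1, 5, 2, 4, 0]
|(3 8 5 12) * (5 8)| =3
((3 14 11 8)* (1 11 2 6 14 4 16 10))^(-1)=((1 11 8 3 4 16 10)(2 6 14))^(-1)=(1 10 16 4 3 8 11)(2 14 6)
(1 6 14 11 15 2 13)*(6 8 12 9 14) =(1 8 12 9 14 11 15 2 13) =[0, 8, 13, 3, 4, 5, 6, 7, 12, 14, 10, 15, 9, 1, 11, 2]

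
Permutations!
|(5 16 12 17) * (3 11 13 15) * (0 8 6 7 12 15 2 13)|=22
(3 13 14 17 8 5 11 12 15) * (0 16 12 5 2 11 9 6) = (0 16 12 15 3 13 14 17 8 2 11 5 9 6) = [16, 1, 11, 13, 4, 9, 0, 7, 2, 6, 10, 5, 15, 14, 17, 3, 12, 8]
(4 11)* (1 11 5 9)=(1 11 4 5 9)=[0, 11, 2, 3, 5, 9, 6, 7, 8, 1, 10, 4]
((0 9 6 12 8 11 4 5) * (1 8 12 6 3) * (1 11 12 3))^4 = ((0 9 1 8 12 3 11 4 5))^4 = (0 12 5 8 4 1 11 9 3)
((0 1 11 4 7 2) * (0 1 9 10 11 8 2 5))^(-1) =((0 9 10 11 4 7 5)(1 8 2))^(-1) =(0 5 7 4 11 10 9)(1 2 8)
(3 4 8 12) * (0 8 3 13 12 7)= (0 8 7)(3 4)(12 13)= [8, 1, 2, 4, 3, 5, 6, 0, 7, 9, 10, 11, 13, 12]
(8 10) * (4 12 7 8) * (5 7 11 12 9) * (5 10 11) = (4 9 10)(5 7 8 11 12) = [0, 1, 2, 3, 9, 7, 6, 8, 11, 10, 4, 12, 5]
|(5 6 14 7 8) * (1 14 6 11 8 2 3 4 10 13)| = 24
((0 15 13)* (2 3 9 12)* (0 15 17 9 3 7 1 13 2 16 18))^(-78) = (18)(1 15 7 13 2)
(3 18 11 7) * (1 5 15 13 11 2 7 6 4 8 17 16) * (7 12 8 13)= (1 5 15 7 3 18 2 12 8 17 16)(4 13 11 6)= [0, 5, 12, 18, 13, 15, 4, 3, 17, 9, 10, 6, 8, 11, 14, 7, 1, 16, 2]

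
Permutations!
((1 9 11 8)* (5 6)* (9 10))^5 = (11)(5 6)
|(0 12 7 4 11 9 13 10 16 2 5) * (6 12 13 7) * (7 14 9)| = |(0 13 10 16 2 5)(4 11 7)(6 12)(9 14)| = 6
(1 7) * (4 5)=(1 7)(4 5)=[0, 7, 2, 3, 5, 4, 6, 1]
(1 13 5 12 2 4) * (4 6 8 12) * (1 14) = (1 13 5 4 14)(2 6 8 12) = [0, 13, 6, 3, 14, 4, 8, 7, 12, 9, 10, 11, 2, 5, 1]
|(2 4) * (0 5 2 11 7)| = 6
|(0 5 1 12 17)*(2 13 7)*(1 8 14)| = 21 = |(0 5 8 14 1 12 17)(2 13 7)|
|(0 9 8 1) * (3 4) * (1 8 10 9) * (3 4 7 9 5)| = |(0 1)(3 7 9 10 5)| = 10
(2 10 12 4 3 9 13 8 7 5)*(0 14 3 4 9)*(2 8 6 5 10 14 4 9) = (0 4 9 13 6 5 8 7 10 12 2 14 3) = [4, 1, 14, 0, 9, 8, 5, 10, 7, 13, 12, 11, 2, 6, 3]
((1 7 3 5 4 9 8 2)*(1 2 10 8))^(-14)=((1 7 3 5 4 9)(8 10))^(-14)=(10)(1 4 3)(5 7 9)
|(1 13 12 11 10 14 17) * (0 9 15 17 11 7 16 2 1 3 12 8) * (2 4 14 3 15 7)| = 14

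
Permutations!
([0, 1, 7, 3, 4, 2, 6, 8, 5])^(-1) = [0, 1, 5, 3, 4, 8, 6, 2, 7]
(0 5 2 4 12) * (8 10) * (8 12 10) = (0 5 2 4 10 12) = [5, 1, 4, 3, 10, 2, 6, 7, 8, 9, 12, 11, 0]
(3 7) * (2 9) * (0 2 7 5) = [2, 1, 9, 5, 4, 0, 6, 3, 8, 7] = (0 2 9 7 3 5)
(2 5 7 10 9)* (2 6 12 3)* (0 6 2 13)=(0 6 12 3 13)(2 5 7 10 9)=[6, 1, 5, 13, 4, 7, 12, 10, 8, 2, 9, 11, 3, 0]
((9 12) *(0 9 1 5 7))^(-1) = (0 7 5 1 12 9)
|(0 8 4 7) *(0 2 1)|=6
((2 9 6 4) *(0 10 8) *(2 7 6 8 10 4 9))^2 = (10)(0 7 9)(4 6 8)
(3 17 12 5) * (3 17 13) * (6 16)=(3 13)(5 17 12)(6 16)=[0, 1, 2, 13, 4, 17, 16, 7, 8, 9, 10, 11, 5, 3, 14, 15, 6, 12]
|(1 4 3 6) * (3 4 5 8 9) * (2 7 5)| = |(1 2 7 5 8 9 3 6)| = 8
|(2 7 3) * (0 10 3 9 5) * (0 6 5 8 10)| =6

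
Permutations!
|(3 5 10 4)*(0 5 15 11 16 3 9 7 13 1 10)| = 12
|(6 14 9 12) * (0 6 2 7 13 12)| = 4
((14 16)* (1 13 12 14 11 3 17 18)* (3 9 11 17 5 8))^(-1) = ((1 13 12 14 16 17 18)(3 5 8)(9 11))^(-1) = (1 18 17 16 14 12 13)(3 8 5)(9 11)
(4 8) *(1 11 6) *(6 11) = [0, 6, 2, 3, 8, 5, 1, 7, 4, 9, 10, 11] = (11)(1 6)(4 8)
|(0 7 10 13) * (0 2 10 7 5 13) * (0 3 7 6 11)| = |(0 5 13 2 10 3 7 6 11)| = 9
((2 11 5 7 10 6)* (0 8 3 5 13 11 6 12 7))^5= (0 8 3 5)(2 6)(7 12 10)(11 13)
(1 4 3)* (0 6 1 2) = [6, 4, 0, 2, 3, 5, 1] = (0 6 1 4 3 2)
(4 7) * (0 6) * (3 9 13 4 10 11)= [6, 1, 2, 9, 7, 5, 0, 10, 8, 13, 11, 3, 12, 4]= (0 6)(3 9 13 4 7 10 11)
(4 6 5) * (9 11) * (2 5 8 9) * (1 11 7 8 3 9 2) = (1 11)(2 5 4 6 3 9 7 8) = [0, 11, 5, 9, 6, 4, 3, 8, 2, 7, 10, 1]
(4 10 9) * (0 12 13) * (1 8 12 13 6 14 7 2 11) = (0 13)(1 8 12 6 14 7 2 11)(4 10 9) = [13, 8, 11, 3, 10, 5, 14, 2, 12, 4, 9, 1, 6, 0, 7]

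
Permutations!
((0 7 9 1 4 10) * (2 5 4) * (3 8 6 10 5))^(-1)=((0 7 9 1 2 3 8 6 10)(4 5))^(-1)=(0 10 6 8 3 2 1 9 7)(4 5)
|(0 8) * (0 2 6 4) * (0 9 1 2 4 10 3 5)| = 10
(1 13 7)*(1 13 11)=(1 11)(7 13)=[0, 11, 2, 3, 4, 5, 6, 13, 8, 9, 10, 1, 12, 7]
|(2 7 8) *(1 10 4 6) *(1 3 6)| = |(1 10 4)(2 7 8)(3 6)| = 6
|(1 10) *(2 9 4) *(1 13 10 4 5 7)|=|(1 4 2 9 5 7)(10 13)|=6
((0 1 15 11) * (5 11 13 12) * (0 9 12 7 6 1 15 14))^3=(0 7 14 13 1 15 6)(5 12 9 11)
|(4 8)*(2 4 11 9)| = |(2 4 8 11 9)| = 5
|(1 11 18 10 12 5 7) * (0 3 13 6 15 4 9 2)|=56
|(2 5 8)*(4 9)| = 6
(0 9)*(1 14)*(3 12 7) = [9, 14, 2, 12, 4, 5, 6, 3, 8, 0, 10, 11, 7, 13, 1] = (0 9)(1 14)(3 12 7)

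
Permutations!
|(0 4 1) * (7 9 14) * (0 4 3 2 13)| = 12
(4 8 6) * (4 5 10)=(4 8 6 5 10)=[0, 1, 2, 3, 8, 10, 5, 7, 6, 9, 4]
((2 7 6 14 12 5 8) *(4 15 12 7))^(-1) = (2 8 5 12 15 4)(6 7 14)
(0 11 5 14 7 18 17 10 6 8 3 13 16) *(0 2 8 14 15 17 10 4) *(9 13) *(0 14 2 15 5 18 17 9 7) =[11, 1, 8, 7, 14, 5, 2, 17, 3, 13, 6, 18, 12, 16, 0, 9, 15, 4, 10] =(0 11 18 10 6 2 8 3 7 17 4 14)(9 13 16 15)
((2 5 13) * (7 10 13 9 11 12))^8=((2 5 9 11 12 7 10 13))^8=(13)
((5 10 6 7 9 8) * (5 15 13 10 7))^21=(5 13 9 6 15 7 10 8)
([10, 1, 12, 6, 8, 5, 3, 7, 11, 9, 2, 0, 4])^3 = (0 12 11 2 8 10 4)(3 6)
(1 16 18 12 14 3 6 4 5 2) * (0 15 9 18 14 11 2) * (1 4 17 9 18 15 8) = (0 8 1 16 14 3 6 17 9 15 18 12 11 2 4 5) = [8, 16, 4, 6, 5, 0, 17, 7, 1, 15, 10, 2, 11, 13, 3, 18, 14, 9, 12]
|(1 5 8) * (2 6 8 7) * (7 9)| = 7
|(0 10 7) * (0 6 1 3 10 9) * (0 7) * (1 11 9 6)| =|(0 6 11 9 7 1 3 10)| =8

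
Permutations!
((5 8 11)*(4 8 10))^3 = ((4 8 11 5 10))^3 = (4 5 8 10 11)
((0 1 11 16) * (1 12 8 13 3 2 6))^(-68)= (0 8 3 6 11)(1 16 12 13 2)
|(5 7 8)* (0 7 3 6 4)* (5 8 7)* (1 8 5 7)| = |(0 7 1 8 5 3 6 4)| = 8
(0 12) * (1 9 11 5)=(0 12)(1 9 11 5)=[12, 9, 2, 3, 4, 1, 6, 7, 8, 11, 10, 5, 0]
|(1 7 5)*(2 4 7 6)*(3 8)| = |(1 6 2 4 7 5)(3 8)| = 6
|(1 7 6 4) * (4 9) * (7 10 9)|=|(1 10 9 4)(6 7)|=4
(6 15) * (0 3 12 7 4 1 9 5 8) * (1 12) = (0 3 1 9 5 8)(4 12 7)(6 15) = [3, 9, 2, 1, 12, 8, 15, 4, 0, 5, 10, 11, 7, 13, 14, 6]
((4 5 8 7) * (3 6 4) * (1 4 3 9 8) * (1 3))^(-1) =(1 6 3 5 4)(7 8 9) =((1 4 5 3 6)(7 9 8))^(-1)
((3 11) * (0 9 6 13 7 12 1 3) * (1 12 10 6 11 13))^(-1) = ((0 9 11)(1 3 13 7 10 6))^(-1) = (0 11 9)(1 6 10 7 13 3)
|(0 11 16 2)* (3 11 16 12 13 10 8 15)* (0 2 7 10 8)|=12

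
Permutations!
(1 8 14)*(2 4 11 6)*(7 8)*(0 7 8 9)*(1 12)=(0 7 9)(1 8 14 12)(2 4 11 6)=[7, 8, 4, 3, 11, 5, 2, 9, 14, 0, 10, 6, 1, 13, 12]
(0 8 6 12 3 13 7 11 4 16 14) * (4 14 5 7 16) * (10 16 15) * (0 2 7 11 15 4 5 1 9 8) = [0, 9, 7, 13, 5, 11, 12, 15, 6, 8, 16, 14, 3, 4, 2, 10, 1] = (1 9 8 6 12 3 13 4 5 11 14 2 7 15 10 16)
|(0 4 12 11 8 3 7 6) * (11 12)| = |(12)(0 4 11 8 3 7 6)| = 7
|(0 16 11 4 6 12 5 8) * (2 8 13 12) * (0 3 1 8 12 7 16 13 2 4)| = 30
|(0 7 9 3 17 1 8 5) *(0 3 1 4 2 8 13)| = |(0 7 9 1 13)(2 8 5 3 17 4)| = 30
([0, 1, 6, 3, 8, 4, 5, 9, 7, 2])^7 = (9)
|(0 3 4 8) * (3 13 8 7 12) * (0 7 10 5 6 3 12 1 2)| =|(0 13 8 7 1 2)(3 4 10 5 6)| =30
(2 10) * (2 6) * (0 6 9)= (0 6 2 10 9)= [6, 1, 10, 3, 4, 5, 2, 7, 8, 0, 9]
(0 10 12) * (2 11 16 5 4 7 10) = (0 2 11 16 5 4 7 10 12) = [2, 1, 11, 3, 7, 4, 6, 10, 8, 9, 12, 16, 0, 13, 14, 15, 5]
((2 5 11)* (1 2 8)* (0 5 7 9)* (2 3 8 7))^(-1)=(0 9 7 11 5)(1 8 3)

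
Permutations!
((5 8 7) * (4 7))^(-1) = (4 8 5 7)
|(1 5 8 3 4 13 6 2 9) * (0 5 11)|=|(0 5 8 3 4 13 6 2 9 1 11)|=11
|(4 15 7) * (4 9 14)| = |(4 15 7 9 14)| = 5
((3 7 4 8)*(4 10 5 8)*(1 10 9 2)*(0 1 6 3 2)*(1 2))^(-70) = ((0 2 6 3 7 9)(1 10 5 8))^(-70) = (0 6 7)(1 5)(2 3 9)(8 10)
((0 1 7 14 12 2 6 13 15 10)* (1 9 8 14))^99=(0 10 15 13 6 2 12 14 8 9)(1 7)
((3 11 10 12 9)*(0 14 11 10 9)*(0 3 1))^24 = (0 1 9 11 14)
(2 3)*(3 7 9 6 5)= (2 7 9 6 5 3)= [0, 1, 7, 2, 4, 3, 5, 9, 8, 6]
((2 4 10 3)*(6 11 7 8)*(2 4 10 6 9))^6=(2 7 4)(3 9 11)(6 10 8)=((2 10 3 4 6 11 7 8 9))^6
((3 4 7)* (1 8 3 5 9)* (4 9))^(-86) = (1 3)(4 7 5)(8 9)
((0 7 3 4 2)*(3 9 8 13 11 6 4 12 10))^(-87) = (0 8 6)(2 9 11)(4 7 13)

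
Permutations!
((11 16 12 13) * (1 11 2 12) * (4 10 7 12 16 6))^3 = ((1 11 6 4 10 7 12 13 2 16))^3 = (1 4 12 16 6 7 2 11 10 13)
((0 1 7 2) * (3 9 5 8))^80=(9)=((0 1 7 2)(3 9 5 8))^80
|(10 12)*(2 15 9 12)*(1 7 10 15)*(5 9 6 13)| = |(1 7 10 2)(5 9 12 15 6 13)| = 12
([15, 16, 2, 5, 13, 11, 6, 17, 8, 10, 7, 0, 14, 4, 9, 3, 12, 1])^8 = (17)(0 5 15 11 3)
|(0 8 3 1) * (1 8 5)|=|(0 5 1)(3 8)|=6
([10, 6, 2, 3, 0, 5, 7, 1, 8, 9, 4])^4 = (0 10 4)(1 6 7)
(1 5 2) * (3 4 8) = (1 5 2)(3 4 8) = [0, 5, 1, 4, 8, 2, 6, 7, 3]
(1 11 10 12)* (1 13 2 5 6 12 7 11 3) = [0, 3, 5, 1, 4, 6, 12, 11, 8, 9, 7, 10, 13, 2] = (1 3)(2 5 6 12 13)(7 11 10)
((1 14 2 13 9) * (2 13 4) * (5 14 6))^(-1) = ((1 6 5 14 13 9)(2 4))^(-1) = (1 9 13 14 5 6)(2 4)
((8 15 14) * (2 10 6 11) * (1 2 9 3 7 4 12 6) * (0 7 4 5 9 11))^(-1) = (0 6 12 4 3 9 5 7)(1 10 2)(8 14 15)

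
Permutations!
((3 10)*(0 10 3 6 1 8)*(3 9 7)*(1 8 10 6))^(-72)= (10)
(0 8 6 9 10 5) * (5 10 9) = [8, 1, 2, 3, 4, 0, 5, 7, 6, 9, 10] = (10)(0 8 6 5)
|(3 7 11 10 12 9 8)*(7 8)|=|(3 8)(7 11 10 12 9)|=10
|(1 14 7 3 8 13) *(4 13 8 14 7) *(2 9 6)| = |(1 7 3 14 4 13)(2 9 6)| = 6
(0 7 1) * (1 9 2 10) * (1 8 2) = (0 7 9 1)(2 10 8) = [7, 0, 10, 3, 4, 5, 6, 9, 2, 1, 8]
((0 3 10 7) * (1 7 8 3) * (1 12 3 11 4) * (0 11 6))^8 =((0 12 3 10 8 6)(1 7 11 4))^8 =(0 3 8)(6 12 10)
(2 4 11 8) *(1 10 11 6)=(1 10 11 8 2 4 6)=[0, 10, 4, 3, 6, 5, 1, 7, 2, 9, 11, 8]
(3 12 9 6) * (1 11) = (1 11)(3 12 9 6) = [0, 11, 2, 12, 4, 5, 3, 7, 8, 6, 10, 1, 9]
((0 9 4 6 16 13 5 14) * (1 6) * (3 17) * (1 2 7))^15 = (0 7 13 9 1 5 4 6 14 2 16)(3 17)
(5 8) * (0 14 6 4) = (0 14 6 4)(5 8) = [14, 1, 2, 3, 0, 8, 4, 7, 5, 9, 10, 11, 12, 13, 6]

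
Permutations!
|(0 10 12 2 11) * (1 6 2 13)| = 8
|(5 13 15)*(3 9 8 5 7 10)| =8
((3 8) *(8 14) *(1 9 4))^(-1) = (1 4 9)(3 8 14)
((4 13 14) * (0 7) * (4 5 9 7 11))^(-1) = ((0 11 4 13 14 5 9 7))^(-1) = (0 7 9 5 14 13 4 11)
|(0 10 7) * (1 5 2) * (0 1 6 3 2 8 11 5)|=12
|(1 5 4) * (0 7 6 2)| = |(0 7 6 2)(1 5 4)| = 12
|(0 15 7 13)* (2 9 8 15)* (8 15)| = |(0 2 9 15 7 13)| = 6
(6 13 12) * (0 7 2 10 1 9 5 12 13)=[7, 9, 10, 3, 4, 12, 0, 2, 8, 5, 1, 11, 6, 13]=(13)(0 7 2 10 1 9 5 12 6)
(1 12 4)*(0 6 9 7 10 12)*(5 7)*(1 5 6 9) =(0 9 6 1)(4 5 7 10 12) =[9, 0, 2, 3, 5, 7, 1, 10, 8, 6, 12, 11, 4]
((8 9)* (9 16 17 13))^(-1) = (8 9 13 17 16)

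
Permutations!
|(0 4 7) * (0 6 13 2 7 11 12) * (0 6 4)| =|(2 7 4 11 12 6 13)| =7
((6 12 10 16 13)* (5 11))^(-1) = ((5 11)(6 12 10 16 13))^(-1) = (5 11)(6 13 16 10 12)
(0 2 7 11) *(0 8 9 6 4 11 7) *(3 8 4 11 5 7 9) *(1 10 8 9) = (0 2)(1 10 8 3 9 6 11 4 5 7) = [2, 10, 0, 9, 5, 7, 11, 1, 3, 6, 8, 4]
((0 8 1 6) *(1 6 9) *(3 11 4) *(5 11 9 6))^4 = (0 4 6 11 1 5 9 8 3)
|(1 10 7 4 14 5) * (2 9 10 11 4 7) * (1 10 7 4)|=14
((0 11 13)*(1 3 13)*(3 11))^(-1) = (0 13 3)(1 11)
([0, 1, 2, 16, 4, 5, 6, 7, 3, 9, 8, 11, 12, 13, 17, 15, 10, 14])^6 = [0, 1, 2, 10, 4, 5, 6, 7, 16, 9, 3, 11, 12, 13, 14, 15, 8, 17]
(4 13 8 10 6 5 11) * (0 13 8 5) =[13, 1, 2, 3, 8, 11, 0, 7, 10, 9, 6, 4, 12, 5] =(0 13 5 11 4 8 10 6)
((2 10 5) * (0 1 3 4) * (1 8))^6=((0 8 1 3 4)(2 10 5))^6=(10)(0 8 1 3 4)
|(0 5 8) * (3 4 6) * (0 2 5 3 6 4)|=6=|(0 3)(2 5 8)|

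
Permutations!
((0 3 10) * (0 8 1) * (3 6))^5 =(0 1 8 10 3 6)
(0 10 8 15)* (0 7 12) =(0 10 8 15 7 12) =[10, 1, 2, 3, 4, 5, 6, 12, 15, 9, 8, 11, 0, 13, 14, 7]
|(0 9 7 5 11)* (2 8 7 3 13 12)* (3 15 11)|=28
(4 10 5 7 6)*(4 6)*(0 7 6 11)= (0 7 4 10 5 6 11)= [7, 1, 2, 3, 10, 6, 11, 4, 8, 9, 5, 0]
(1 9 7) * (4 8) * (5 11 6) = (1 9 7)(4 8)(5 11 6) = [0, 9, 2, 3, 8, 11, 5, 1, 4, 7, 10, 6]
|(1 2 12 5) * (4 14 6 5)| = |(1 2 12 4 14 6 5)| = 7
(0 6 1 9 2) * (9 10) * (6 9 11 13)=[9, 10, 0, 3, 4, 5, 1, 7, 8, 2, 11, 13, 12, 6]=(0 9 2)(1 10 11 13 6)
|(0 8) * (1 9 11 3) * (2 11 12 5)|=14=|(0 8)(1 9 12 5 2 11 3)|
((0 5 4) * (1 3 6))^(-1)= ((0 5 4)(1 3 6))^(-1)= (0 4 5)(1 6 3)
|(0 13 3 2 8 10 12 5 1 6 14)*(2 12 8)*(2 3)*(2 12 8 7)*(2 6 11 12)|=36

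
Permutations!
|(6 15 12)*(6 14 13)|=|(6 15 12 14 13)|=5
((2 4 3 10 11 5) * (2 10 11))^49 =((2 4 3 11 5 10))^49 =(2 4 3 11 5 10)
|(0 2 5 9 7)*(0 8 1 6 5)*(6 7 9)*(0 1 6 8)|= 12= |(9)(0 2 1 7)(5 8 6)|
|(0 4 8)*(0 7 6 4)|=|(4 8 7 6)|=4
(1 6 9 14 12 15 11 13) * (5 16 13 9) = (1 6 5 16 13)(9 14 12 15 11) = [0, 6, 2, 3, 4, 16, 5, 7, 8, 14, 10, 9, 15, 1, 12, 11, 13]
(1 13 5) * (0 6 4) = [6, 13, 2, 3, 0, 1, 4, 7, 8, 9, 10, 11, 12, 5] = (0 6 4)(1 13 5)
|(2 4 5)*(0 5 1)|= |(0 5 2 4 1)|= 5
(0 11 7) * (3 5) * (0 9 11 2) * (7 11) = (11)(0 2)(3 5)(7 9) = [2, 1, 0, 5, 4, 3, 6, 9, 8, 7, 10, 11]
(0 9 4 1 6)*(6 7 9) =(0 6)(1 7 9 4) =[6, 7, 2, 3, 1, 5, 0, 9, 8, 4]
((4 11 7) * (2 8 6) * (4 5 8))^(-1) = (2 6 8 5 7 11 4)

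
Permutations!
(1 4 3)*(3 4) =(4)(1 3) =[0, 3, 2, 1, 4]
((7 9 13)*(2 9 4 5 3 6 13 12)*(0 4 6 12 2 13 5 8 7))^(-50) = (0 6 13 7 12 8 3 4 5)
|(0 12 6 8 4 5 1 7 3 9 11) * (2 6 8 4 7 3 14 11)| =|(0 12 8 7 14 11)(1 3 9 2 6 4 5)| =42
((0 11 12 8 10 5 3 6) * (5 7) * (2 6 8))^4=(0 6 2 12 11)(3 5 7 10 8)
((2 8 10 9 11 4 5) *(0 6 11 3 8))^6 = (11)(3 10)(8 9)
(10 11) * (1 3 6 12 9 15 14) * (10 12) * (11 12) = (1 3 6 10 12 9 15 14) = [0, 3, 2, 6, 4, 5, 10, 7, 8, 15, 12, 11, 9, 13, 1, 14]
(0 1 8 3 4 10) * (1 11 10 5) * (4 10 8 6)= [11, 6, 2, 10, 5, 1, 4, 7, 3, 9, 0, 8]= (0 11 8 3 10)(1 6 4 5)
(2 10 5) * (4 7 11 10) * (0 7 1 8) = [7, 8, 4, 3, 1, 2, 6, 11, 0, 9, 5, 10] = (0 7 11 10 5 2 4 1 8)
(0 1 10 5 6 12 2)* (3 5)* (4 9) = (0 1 10 3 5 6 12 2)(4 9) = [1, 10, 0, 5, 9, 6, 12, 7, 8, 4, 3, 11, 2]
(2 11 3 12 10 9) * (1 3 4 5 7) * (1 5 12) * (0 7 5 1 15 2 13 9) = [7, 3, 11, 15, 12, 5, 6, 1, 8, 13, 0, 4, 10, 9, 14, 2] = (0 7 1 3 15 2 11 4 12 10)(9 13)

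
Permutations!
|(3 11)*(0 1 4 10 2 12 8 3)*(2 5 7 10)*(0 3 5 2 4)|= |(0 1)(2 12 8 5 7 10)(3 11)|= 6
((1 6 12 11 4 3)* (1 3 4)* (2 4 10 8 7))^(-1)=((1 6 12 11)(2 4 10 8 7))^(-1)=(1 11 12 6)(2 7 8 10 4)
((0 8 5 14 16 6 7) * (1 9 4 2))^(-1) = (0 7 6 16 14 5 8)(1 2 4 9)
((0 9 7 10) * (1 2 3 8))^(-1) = ((0 9 7 10)(1 2 3 8))^(-1) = (0 10 7 9)(1 8 3 2)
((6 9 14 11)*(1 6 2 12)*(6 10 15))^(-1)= (1 12 2 11 14 9 6 15 10)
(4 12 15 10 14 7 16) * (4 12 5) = [0, 1, 2, 3, 5, 4, 6, 16, 8, 9, 14, 11, 15, 13, 7, 10, 12] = (4 5)(7 16 12 15 10 14)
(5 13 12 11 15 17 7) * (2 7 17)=(17)(2 7 5 13 12 11 15)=[0, 1, 7, 3, 4, 13, 6, 5, 8, 9, 10, 15, 11, 12, 14, 2, 16, 17]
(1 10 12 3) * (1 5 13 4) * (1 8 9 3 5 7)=(1 10 12 5 13 4 8 9 3 7)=[0, 10, 2, 7, 8, 13, 6, 1, 9, 3, 12, 11, 5, 4]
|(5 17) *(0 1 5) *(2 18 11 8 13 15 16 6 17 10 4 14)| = 15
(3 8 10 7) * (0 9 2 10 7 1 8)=[9, 8, 10, 0, 4, 5, 6, 3, 7, 2, 1]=(0 9 2 10 1 8 7 3)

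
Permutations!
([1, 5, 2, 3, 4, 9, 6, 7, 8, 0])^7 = (0 9 5 1)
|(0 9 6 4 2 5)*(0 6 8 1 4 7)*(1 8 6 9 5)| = 15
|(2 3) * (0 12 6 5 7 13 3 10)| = |(0 12 6 5 7 13 3 2 10)| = 9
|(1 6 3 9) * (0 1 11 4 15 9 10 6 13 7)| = 12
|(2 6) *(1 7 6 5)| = 5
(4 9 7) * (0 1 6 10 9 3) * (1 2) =(0 2 1 6 10 9 7 4 3) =[2, 6, 1, 0, 3, 5, 10, 4, 8, 7, 9]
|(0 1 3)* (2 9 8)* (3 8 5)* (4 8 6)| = 9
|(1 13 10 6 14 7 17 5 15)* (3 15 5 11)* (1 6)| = 21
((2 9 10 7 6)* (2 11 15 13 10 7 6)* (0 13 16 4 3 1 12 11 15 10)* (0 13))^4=((1 12 11 10 6 15 16 4 3)(2 9 7))^4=(1 6 3 10 4 11 16 12 15)(2 9 7)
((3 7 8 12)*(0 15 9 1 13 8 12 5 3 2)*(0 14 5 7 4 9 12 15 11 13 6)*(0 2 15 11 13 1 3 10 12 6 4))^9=((0 13 8 7 11 1 4 9 3)(2 14 5 10 12 15 6))^9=(2 5 12 6 14 10 15)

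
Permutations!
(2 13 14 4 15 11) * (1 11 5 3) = (1 11 2 13 14 4 15 5 3) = [0, 11, 13, 1, 15, 3, 6, 7, 8, 9, 10, 2, 12, 14, 4, 5]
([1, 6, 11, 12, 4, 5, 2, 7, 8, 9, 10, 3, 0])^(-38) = [11, 3, 0, 6, 4, 5, 12, 7, 8, 9, 10, 1, 2]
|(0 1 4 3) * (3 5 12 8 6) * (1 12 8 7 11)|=10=|(0 12 7 11 1 4 5 8 6 3)|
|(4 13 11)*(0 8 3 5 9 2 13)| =|(0 8 3 5 9 2 13 11 4)| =9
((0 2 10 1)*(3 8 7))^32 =(10)(3 7 8)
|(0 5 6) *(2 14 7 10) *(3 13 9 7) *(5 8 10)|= 11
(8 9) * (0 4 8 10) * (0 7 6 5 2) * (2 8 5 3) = (0 4 5 8 9 10 7 6 3 2) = [4, 1, 0, 2, 5, 8, 3, 6, 9, 10, 7]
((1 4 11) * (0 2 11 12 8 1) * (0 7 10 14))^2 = ((0 2 11 7 10 14)(1 4 12 8))^2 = (0 11 10)(1 12)(2 7 14)(4 8)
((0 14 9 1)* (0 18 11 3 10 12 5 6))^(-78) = ((0 14 9 1 18 11 3 10 12 5 6))^(-78) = (0 6 5 12 10 3 11 18 1 9 14)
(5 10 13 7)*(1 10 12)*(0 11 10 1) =(0 11 10 13 7 5 12) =[11, 1, 2, 3, 4, 12, 6, 5, 8, 9, 13, 10, 0, 7]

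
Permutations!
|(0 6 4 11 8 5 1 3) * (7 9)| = |(0 6 4 11 8 5 1 3)(7 9)| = 8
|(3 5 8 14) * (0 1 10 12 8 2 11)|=10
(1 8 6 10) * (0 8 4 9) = (0 8 6 10 1 4 9) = [8, 4, 2, 3, 9, 5, 10, 7, 6, 0, 1]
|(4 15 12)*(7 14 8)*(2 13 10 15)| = 6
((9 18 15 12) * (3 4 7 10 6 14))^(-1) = ((3 4 7 10 6 14)(9 18 15 12))^(-1) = (3 14 6 10 7 4)(9 12 15 18)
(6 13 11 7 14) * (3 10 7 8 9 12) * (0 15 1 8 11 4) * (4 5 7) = (0 15 1 8 9 12 3 10 4)(5 7 14 6 13) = [15, 8, 2, 10, 0, 7, 13, 14, 9, 12, 4, 11, 3, 5, 6, 1]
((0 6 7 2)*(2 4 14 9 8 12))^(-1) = (0 2 12 8 9 14 4 7 6)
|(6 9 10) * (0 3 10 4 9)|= |(0 3 10 6)(4 9)|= 4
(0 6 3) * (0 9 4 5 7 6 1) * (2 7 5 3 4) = (0 1)(2 7 6 4 3 9) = [1, 0, 7, 9, 3, 5, 4, 6, 8, 2]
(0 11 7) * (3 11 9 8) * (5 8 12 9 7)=(0 7)(3 11 5 8)(9 12)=[7, 1, 2, 11, 4, 8, 6, 0, 3, 12, 10, 5, 9]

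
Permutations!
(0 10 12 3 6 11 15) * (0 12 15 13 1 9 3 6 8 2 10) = (1 9 3 8 2 10 15 12 6 11 13) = [0, 9, 10, 8, 4, 5, 11, 7, 2, 3, 15, 13, 6, 1, 14, 12]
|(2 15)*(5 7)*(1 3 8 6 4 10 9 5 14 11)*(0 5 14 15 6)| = |(0 5 7 15 2 6 4 10 9 14 11 1 3 8)| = 14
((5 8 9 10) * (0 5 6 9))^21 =((0 5 8)(6 9 10))^21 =(10)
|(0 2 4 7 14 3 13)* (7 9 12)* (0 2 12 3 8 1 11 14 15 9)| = 36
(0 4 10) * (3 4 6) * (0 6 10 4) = (0 10 6 3) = [10, 1, 2, 0, 4, 5, 3, 7, 8, 9, 6]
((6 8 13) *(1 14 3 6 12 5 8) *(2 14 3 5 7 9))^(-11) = ((1 3 6)(2 14 5 8 13 12 7 9))^(-11) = (1 3 6)(2 12 5 9 13 14 7 8)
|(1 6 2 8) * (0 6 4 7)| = 7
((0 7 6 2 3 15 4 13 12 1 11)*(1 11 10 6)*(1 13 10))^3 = ((0 7 13 12 11)(2 3 15 4 10 6))^3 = (0 12 7 11 13)(2 4)(3 10)(6 15)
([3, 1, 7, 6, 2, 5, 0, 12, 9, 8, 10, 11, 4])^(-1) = (0 6 3)(2 4 12 7)(8 9)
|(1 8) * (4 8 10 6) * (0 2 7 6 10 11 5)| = 9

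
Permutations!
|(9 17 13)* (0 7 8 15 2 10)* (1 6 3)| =|(0 7 8 15 2 10)(1 6 3)(9 17 13)| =6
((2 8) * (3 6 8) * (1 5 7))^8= ((1 5 7)(2 3 6 8))^8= (8)(1 7 5)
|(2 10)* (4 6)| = 2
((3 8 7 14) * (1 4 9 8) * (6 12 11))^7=((1 4 9 8 7 14 3)(6 12 11))^7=(14)(6 12 11)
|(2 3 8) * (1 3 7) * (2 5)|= 6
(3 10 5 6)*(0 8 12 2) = (0 8 12 2)(3 10 5 6) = [8, 1, 0, 10, 4, 6, 3, 7, 12, 9, 5, 11, 2]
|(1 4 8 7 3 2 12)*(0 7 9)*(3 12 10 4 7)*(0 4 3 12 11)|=|(0 12 1 7 11)(2 10 3)(4 8 9)|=15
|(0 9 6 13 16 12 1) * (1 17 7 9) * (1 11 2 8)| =35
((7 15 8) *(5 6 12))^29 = ((5 6 12)(7 15 8))^29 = (5 12 6)(7 8 15)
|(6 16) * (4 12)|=|(4 12)(6 16)|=2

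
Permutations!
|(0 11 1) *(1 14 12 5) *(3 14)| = |(0 11 3 14 12 5 1)| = 7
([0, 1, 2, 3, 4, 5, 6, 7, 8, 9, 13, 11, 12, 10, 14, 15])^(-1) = [0, 1, 2, 3, 4, 5, 6, 7, 8, 9, 13, 11, 12, 10, 14, 15]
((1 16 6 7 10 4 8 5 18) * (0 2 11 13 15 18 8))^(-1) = (0 4 10 7 6 16 1 18 15 13 11 2)(5 8)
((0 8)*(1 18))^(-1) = (0 8)(1 18)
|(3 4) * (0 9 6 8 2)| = 10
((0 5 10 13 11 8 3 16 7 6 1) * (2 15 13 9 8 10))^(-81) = ((0 5 2 15 13 11 10 9 8 3 16 7 6 1))^(-81) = (0 15 10 3 6 5 13 9 16 1 2 11 8 7)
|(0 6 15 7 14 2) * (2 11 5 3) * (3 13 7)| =|(0 6 15 3 2)(5 13 7 14 11)| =5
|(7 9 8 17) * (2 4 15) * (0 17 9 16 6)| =30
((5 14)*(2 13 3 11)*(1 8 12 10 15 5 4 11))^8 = (1 11 15)(2 5 8)(3 4 10)(12 13 14)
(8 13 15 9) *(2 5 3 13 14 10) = [0, 1, 5, 13, 4, 3, 6, 7, 14, 8, 2, 11, 12, 15, 10, 9] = (2 5 3 13 15 9 8 14 10)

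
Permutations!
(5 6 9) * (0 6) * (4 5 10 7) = (0 6 9 10 7 4 5) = [6, 1, 2, 3, 5, 0, 9, 4, 8, 10, 7]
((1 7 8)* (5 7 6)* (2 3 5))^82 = (1 7 3 6 8 5 2)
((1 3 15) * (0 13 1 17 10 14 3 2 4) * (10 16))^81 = ((0 13 1 2 4)(3 15 17 16 10 14))^81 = (0 13 1 2 4)(3 16)(10 15)(14 17)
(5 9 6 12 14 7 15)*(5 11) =(5 9 6 12 14 7 15 11) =[0, 1, 2, 3, 4, 9, 12, 15, 8, 6, 10, 5, 14, 13, 7, 11]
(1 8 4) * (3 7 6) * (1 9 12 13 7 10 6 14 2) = (1 8 4 9 12 13 7 14 2)(3 10 6) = [0, 8, 1, 10, 9, 5, 3, 14, 4, 12, 6, 11, 13, 7, 2]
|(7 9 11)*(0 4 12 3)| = |(0 4 12 3)(7 9 11)| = 12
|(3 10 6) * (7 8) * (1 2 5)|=|(1 2 5)(3 10 6)(7 8)|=6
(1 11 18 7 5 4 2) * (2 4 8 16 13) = (1 11 18 7 5 8 16 13 2) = [0, 11, 1, 3, 4, 8, 6, 5, 16, 9, 10, 18, 12, 2, 14, 15, 13, 17, 7]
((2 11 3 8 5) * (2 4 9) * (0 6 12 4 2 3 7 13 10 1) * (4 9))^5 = ((0 6 12 9 3 8 5 2 11 7 13 10 1))^5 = (0 8 13 12 2 1 3 7 6 5 10 9 11)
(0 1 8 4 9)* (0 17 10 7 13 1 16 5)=(0 16 5)(1 8 4 9 17 10 7 13)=[16, 8, 2, 3, 9, 0, 6, 13, 4, 17, 7, 11, 12, 1, 14, 15, 5, 10]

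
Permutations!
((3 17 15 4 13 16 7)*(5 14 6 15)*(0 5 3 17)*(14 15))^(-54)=(17)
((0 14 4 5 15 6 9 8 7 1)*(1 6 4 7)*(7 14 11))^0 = ((0 11 7 6 9 8 1)(4 5 15))^0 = (15)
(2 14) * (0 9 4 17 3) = (0 9 4 17 3)(2 14) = [9, 1, 14, 0, 17, 5, 6, 7, 8, 4, 10, 11, 12, 13, 2, 15, 16, 3]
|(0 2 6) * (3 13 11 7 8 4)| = |(0 2 6)(3 13 11 7 8 4)| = 6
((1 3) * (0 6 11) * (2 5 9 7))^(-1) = (0 11 6)(1 3)(2 7 9 5)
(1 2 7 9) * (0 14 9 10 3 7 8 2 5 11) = (0 14 9 1 5 11)(2 8)(3 7 10) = [14, 5, 8, 7, 4, 11, 6, 10, 2, 1, 3, 0, 12, 13, 9]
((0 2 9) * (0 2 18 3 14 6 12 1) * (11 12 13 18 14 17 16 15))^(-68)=(0 18 15)(1 13 16)(3 11 14)(6 17 12)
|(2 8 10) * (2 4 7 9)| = 6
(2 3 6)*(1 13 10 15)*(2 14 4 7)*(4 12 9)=(1 13 10 15)(2 3 6 14 12 9 4 7)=[0, 13, 3, 6, 7, 5, 14, 2, 8, 4, 15, 11, 9, 10, 12, 1]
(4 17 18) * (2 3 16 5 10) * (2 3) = (3 16 5 10)(4 17 18) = [0, 1, 2, 16, 17, 10, 6, 7, 8, 9, 3, 11, 12, 13, 14, 15, 5, 18, 4]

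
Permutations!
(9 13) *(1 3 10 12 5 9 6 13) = (1 3 10 12 5 9)(6 13) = [0, 3, 2, 10, 4, 9, 13, 7, 8, 1, 12, 11, 5, 6]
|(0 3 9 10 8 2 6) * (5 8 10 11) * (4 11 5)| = 14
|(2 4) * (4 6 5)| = 4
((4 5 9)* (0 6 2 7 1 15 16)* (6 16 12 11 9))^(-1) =(0 16)(1 7 2 6 5 4 9 11 12 15)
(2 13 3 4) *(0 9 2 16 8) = (0 9 2 13 3 4 16 8) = [9, 1, 13, 4, 16, 5, 6, 7, 0, 2, 10, 11, 12, 3, 14, 15, 8]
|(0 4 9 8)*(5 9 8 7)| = 3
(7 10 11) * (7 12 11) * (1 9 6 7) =[0, 9, 2, 3, 4, 5, 7, 10, 8, 6, 1, 12, 11] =(1 9 6 7 10)(11 12)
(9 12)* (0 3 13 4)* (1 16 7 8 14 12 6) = (0 3 13 4)(1 16 7 8 14 12 9 6) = [3, 16, 2, 13, 0, 5, 1, 8, 14, 6, 10, 11, 9, 4, 12, 15, 7]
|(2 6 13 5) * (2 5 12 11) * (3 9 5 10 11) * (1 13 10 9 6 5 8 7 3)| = 9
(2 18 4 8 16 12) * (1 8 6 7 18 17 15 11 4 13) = (1 8 16 12 2 17 15 11 4 6 7 18 13) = [0, 8, 17, 3, 6, 5, 7, 18, 16, 9, 10, 4, 2, 1, 14, 11, 12, 15, 13]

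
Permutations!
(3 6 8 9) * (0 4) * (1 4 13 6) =(0 13 6 8 9 3 1 4) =[13, 4, 2, 1, 0, 5, 8, 7, 9, 3, 10, 11, 12, 6]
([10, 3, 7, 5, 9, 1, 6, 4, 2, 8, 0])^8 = (10)(1 5 3)(2 9 7 8 4)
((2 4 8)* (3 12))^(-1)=((2 4 8)(3 12))^(-1)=(2 8 4)(3 12)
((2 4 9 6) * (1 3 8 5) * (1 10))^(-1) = (1 10 5 8 3)(2 6 9 4)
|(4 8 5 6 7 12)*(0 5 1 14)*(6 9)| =|(0 5 9 6 7 12 4 8 1 14)| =10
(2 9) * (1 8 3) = (1 8 3)(2 9) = [0, 8, 9, 1, 4, 5, 6, 7, 3, 2]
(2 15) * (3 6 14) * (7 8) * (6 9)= (2 15)(3 9 6 14)(7 8)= [0, 1, 15, 9, 4, 5, 14, 8, 7, 6, 10, 11, 12, 13, 3, 2]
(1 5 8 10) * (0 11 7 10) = [11, 5, 2, 3, 4, 8, 6, 10, 0, 9, 1, 7] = (0 11 7 10 1 5 8)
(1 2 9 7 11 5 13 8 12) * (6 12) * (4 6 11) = (1 2 9 7 4 6 12)(5 13 8 11) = [0, 2, 9, 3, 6, 13, 12, 4, 11, 7, 10, 5, 1, 8]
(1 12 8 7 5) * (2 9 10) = (1 12 8 7 5)(2 9 10) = [0, 12, 9, 3, 4, 1, 6, 5, 7, 10, 2, 11, 8]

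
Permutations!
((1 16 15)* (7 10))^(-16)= (1 15 16)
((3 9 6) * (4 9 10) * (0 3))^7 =((0 3 10 4 9 6))^7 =(0 3 10 4 9 6)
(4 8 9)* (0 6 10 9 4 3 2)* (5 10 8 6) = (0 5 10 9 3 2)(4 6 8) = [5, 1, 0, 2, 6, 10, 8, 7, 4, 3, 9]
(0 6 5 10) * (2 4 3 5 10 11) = [6, 1, 4, 5, 3, 11, 10, 7, 8, 9, 0, 2] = (0 6 10)(2 4 3 5 11)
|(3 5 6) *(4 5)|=|(3 4 5 6)|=4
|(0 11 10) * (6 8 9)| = |(0 11 10)(6 8 9)| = 3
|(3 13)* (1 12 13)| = 4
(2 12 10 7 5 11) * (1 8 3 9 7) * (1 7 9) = [0, 8, 12, 1, 4, 11, 6, 5, 3, 9, 7, 2, 10] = (1 8 3)(2 12 10 7 5 11)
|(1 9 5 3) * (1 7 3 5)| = 2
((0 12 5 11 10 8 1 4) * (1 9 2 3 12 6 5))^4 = (0 10 3)(1 5 9)(2 4 11)(6 8 12)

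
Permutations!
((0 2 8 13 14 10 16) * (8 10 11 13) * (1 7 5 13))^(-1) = (0 16 10 2)(1 11 14 13 5 7)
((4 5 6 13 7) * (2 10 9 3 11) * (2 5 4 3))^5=(2 9 10)(3 7 13 6 5 11)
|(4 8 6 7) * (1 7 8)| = 6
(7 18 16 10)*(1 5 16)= [0, 5, 2, 3, 4, 16, 6, 18, 8, 9, 7, 11, 12, 13, 14, 15, 10, 17, 1]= (1 5 16 10 7 18)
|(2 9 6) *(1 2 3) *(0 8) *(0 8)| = 5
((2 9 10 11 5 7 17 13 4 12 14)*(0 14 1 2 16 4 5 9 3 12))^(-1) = (0 4 16 14)(1 12 3 2)(5 13 17 7)(9 11 10)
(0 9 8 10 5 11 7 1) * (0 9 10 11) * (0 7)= [10, 9, 2, 3, 4, 7, 6, 1, 11, 8, 5, 0]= (0 10 5 7 1 9 8 11)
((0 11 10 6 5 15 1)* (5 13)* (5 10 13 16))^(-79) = (0 13 6 5 1 11 10 16 15)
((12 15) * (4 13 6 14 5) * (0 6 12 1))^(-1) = (0 1 15 12 13 4 5 14 6)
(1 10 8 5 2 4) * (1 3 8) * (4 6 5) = (1 10)(2 6 5)(3 8 4) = [0, 10, 6, 8, 3, 2, 5, 7, 4, 9, 1]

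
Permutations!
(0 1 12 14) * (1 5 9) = (0 5 9 1 12 14) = [5, 12, 2, 3, 4, 9, 6, 7, 8, 1, 10, 11, 14, 13, 0]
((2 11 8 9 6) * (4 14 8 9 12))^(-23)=(2 11 9 6)(4 14 8 12)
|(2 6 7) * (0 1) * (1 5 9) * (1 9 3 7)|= |(9)(0 5 3 7 2 6 1)|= 7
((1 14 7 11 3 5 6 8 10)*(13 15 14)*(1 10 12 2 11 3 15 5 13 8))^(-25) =((1 8 12 2 11 15 14 7 3 13 5 6))^(-25) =(1 6 5 13 3 7 14 15 11 2 12 8)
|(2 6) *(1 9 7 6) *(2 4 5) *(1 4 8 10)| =6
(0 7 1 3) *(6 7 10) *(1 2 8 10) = (0 1 3)(2 8 10 6 7) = [1, 3, 8, 0, 4, 5, 7, 2, 10, 9, 6]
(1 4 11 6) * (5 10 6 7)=(1 4 11 7 5 10 6)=[0, 4, 2, 3, 11, 10, 1, 5, 8, 9, 6, 7]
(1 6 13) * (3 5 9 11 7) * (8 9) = (1 6 13)(3 5 8 9 11 7) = [0, 6, 2, 5, 4, 8, 13, 3, 9, 11, 10, 7, 12, 1]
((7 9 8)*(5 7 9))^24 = ((5 7)(8 9))^24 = (9)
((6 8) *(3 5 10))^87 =((3 5 10)(6 8))^87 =(10)(6 8)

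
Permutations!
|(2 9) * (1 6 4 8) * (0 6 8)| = |(0 6 4)(1 8)(2 9)| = 6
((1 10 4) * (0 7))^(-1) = (0 7)(1 4 10)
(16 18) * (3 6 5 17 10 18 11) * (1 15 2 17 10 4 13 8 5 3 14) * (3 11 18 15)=(1 3 6 11 14)(2 17 4 13 8 5 10 15)(16 18)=[0, 3, 17, 6, 13, 10, 11, 7, 5, 9, 15, 14, 12, 8, 1, 2, 18, 4, 16]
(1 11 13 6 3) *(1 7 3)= (1 11 13 6)(3 7)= [0, 11, 2, 7, 4, 5, 1, 3, 8, 9, 10, 13, 12, 6]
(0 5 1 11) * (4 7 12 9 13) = (0 5 1 11)(4 7 12 9 13) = [5, 11, 2, 3, 7, 1, 6, 12, 8, 13, 10, 0, 9, 4]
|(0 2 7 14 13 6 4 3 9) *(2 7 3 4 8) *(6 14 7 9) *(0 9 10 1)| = |(0 10 1)(2 3 6 8)(13 14)| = 12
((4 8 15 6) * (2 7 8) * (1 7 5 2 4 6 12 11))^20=((1 7 8 15 12 11)(2 5))^20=(1 8 12)(7 15 11)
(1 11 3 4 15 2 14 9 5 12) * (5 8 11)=[0, 5, 14, 4, 15, 12, 6, 7, 11, 8, 10, 3, 1, 13, 9, 2]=(1 5 12)(2 14 9 8 11 3 4 15)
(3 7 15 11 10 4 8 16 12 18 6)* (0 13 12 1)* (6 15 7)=(0 13 12 18 15 11 10 4 8 16 1)(3 6)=[13, 0, 2, 6, 8, 5, 3, 7, 16, 9, 4, 10, 18, 12, 14, 11, 1, 17, 15]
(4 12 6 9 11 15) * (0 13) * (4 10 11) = (0 13)(4 12 6 9)(10 11 15) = [13, 1, 2, 3, 12, 5, 9, 7, 8, 4, 11, 15, 6, 0, 14, 10]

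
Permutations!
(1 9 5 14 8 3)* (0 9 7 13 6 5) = (0 9)(1 7 13 6 5 14 8 3) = [9, 7, 2, 1, 4, 14, 5, 13, 3, 0, 10, 11, 12, 6, 8]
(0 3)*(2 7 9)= (0 3)(2 7 9)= [3, 1, 7, 0, 4, 5, 6, 9, 8, 2]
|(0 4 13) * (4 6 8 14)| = 6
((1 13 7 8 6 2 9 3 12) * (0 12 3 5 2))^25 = (0 7 12 8 1 6 13)(2 9 5)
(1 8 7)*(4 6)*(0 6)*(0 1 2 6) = [0, 8, 6, 3, 1, 5, 4, 2, 7] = (1 8 7 2 6 4)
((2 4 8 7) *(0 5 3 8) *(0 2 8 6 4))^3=(0 6)(2 3)(4 5)(7 8)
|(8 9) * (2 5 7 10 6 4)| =6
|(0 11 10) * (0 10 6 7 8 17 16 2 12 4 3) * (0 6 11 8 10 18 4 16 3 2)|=|(0 8 17 3 6 7 10 18 4 2 12 16)|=12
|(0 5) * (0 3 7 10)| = 5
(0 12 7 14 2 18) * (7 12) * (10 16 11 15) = (0 7 14 2 18)(10 16 11 15) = [7, 1, 18, 3, 4, 5, 6, 14, 8, 9, 16, 15, 12, 13, 2, 10, 11, 17, 0]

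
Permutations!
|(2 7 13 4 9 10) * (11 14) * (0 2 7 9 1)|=8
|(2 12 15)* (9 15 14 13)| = 6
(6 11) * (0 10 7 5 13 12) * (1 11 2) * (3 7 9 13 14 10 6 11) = (0 6 2 1 3 7 5 14 10 9 13 12) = [6, 3, 1, 7, 4, 14, 2, 5, 8, 13, 9, 11, 0, 12, 10]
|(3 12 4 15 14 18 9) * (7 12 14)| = 4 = |(3 14 18 9)(4 15 7 12)|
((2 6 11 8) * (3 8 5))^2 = (2 11 3)(5 8 6)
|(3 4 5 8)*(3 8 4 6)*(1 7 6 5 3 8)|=|(1 7 6 8)(3 5 4)|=12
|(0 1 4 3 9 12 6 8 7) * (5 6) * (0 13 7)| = |(0 1 4 3 9 12 5 6 8)(7 13)| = 18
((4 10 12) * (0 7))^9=(12)(0 7)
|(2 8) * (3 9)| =2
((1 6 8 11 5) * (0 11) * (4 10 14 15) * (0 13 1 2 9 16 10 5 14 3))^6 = (0 2 11 9 14 16 15 10 4 3 5)(1 8)(6 13)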